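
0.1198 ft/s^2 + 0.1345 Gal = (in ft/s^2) 0.1242. Check: 1 ft/s^2 = 0.3048 m/s^2, so 0.1198 ft/s^2 = 0.1198 * 0.3048 = 0.03651504 m/s^2. 1 Gal = 0.01 m/s^2, so 0.1345 Gal = 0.1345 * 0.01 = 0.001345 m/s^2. Sum: 0.03651504 + 0.001345 = 0.03786004 m/s^2. 1 ft/s^2 = 0.3048 m/s^2, so 0.03786004 m/s^2 = 0.03786004 / 0.3048 = 0.12421273 ft/s^2 ≈ 0.1242 ft/s^2 (4 s.f.).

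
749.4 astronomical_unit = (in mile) 6.966e+10. Check: 1 astronomical_unit = 1.4959787e+11 m, so 749.4 astronomical_unit = 749.4 * 1.4959787e+11 = 1.1210864e+14 m. 1 mile = 1609.344 m, so 1.1210864e+14 m = 1.1210864e+14 / 1609.344 = 6.9661082e+10 mile ≈ 6.966e+10 mile (4 s.f.).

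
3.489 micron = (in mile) 1 micron = 1e-06 m, so 3.489 micron = 3.489 * 1e-06 = 3.489e-06 m. 1 mile = 1609.344 m, so 3.489e-06 m = 3.489e-06 / 1609.344 = 2.1679641e-09 mile ≈ 2.168e-09 mile (4 s.f.). Final answer: 2.168e-09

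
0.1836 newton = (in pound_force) 0.1836 newton = 0.1836 N. 1 pound_force = 4.4482216 N, so 0.1836 N = 0.1836 / 4.4482216 = 0.041274922 pound_force ≈ 0.04127 pound_force (4 s.f.). Final answer: 0.04127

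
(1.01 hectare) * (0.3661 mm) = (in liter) 1 hectare = 10000 m^2, so 1.01 hectare = 1.01 * 10000 = 10100 m^2. 1 mm = 0.001 m, so 0.3661 mm = 0.3661 * 0.001 = 0.0003661 m. Combine: 10100 m^2 * 0.0003661 m = 3.69761 m^3. 1 liter = 0.001 m^3, so 3.69761 m^3 = 3.69761 / 0.001 = 3697.61 liter ≈ 3698 liter (4 s.f.). Final answer: 3698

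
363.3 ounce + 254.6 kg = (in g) 1 ounce = 0.028349523 kg, so 363.3 ounce = 363.3 * 0.028349523 = 10.299382 kg. 254.6 kg is already in kg. Sum: 10.299382 + 254.6 = 264.89938 kg. 1 g = 0.001 kg, so 264.89938 kg = 264.89938 / 0.001 = 264899.38 g ≈ 2.649e+05 g (4 s.f.). Final answer: 2.649e+05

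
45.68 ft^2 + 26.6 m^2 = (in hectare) 1 ft^2 = 0.09290304 m^2, so 45.68 ft^2 = 45.68 * 0.09290304 = 4.2438109 m^2. 26.6 m^2 is already in m^2. Sum: 4.2438109 + 26.6 = 30.843811 m^2. 1 hectare = 10000 m^2, so 30.843811 m^2 = 30.843811 / 10000 = 0.0030843811 hectare ≈ 0.003084 hectare (4 s.f.). Final answer: 0.003084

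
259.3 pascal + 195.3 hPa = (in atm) 259.3 pascal = 259.3 Pa. 1 hPa = 100 Pa, so 195.3 hPa = 195.3 * 100 = 19530 Pa. Sum: 259.3 + 19530 = 19789.3 Pa. 1 atm = 101325 Pa, so 19789.3 Pa = 19789.3 / 101325 = 0.19530521 atm ≈ 0.1953 atm (4 s.f.). Final answer: 0.1953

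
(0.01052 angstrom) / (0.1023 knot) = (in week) 1 angstrom = 1e-10 m, so 0.01052 angstrom = 0.01052 * 1e-10 = 1.052e-12 m. 1 knot = 0.51444444 m/s, so 0.1023 knot = 0.1023 * 0.51444444 = 0.052627667 m/s. Combine: 1.052e-12 m / 0.052627667 m/s = 1.9989486e-11 s. 1 week = 604800 s, so 1.9989486e-11 s = 1.9989486e-11 / 604800 = 3.3051399e-17 week ≈ 3.305e-17 week (4 s.f.). Final answer: 3.305e-17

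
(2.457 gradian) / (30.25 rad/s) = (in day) 1.477e-08. Check: 1 gradian = 0.015707963 rad, so 2.457 gradian = 2.457 * 0.015707963 = 0.038594466 rad. 30.25 rad/s is already in rad/s. Combine: 0.038594466 rad / 30.25 rad/s = 0.0012758501 s. 1 day = 86400 s, so 0.0012758501 s = 0.0012758501 / 86400 = 1.4766784e-08 day ≈ 1.477e-08 day (4 s.f.).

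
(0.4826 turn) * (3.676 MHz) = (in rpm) 1.064e+08. Check: 1 turn = 6.2831853 rad, so 0.4826 turn = 0.4826 * 6.2831853 = 3.0322652 rad. 1 MHz = 1000000 Hz, so 3.676 MHz = 3.676 * 1000000 = 3676000 Hz. Combine: 3.0322652 rad * 3676000 Hz = 11146607 rad/s. 1 rpm = 0.10471976 rad/s, so 11146607 rad/s = 11146607 / 0.10471976 = 1.0644226e+08 rpm ≈ 1.064e+08 rpm (4 s.f.).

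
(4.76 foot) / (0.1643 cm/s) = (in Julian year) 2.798e-05. Check: 1 foot = 0.3048 m, so 4.76 foot = 4.76 * 0.3048 = 1.450848 m. 1 cm/s = 0.01 m/s, so 0.1643 cm/s = 0.1643 * 0.01 = 0.001643 m/s. Combine: 1.450848 m / 0.001643 m/s = 883.04808 s. 1 Julian year = 31557600 s, so 883.04808 s = 883.04808 / 31557600 = 2.7982105e-05 Julian year ≈ 2.798e-05 Julian year (4 s.f.).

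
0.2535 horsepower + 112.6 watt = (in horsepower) 1 horsepower = 745.69987 W, so 0.2535 horsepower = 0.2535 * 745.69987 = 189.03492 W. 112.6 watt = 112.6 W. Sum: 189.03492 + 112.6 = 301.63492 W. 1 horsepower = 745.69987 W, so 301.63492 W = 301.63492 / 745.69987 = 0.40449909 horsepower ≈ 0.4045 horsepower (4 s.f.). Final answer: 0.4045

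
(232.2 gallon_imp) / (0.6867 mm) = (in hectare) 1 gallon_imp = 0.00454609 m^3, so 232.2 gallon_imp = 232.2 * 0.00454609 = 1.0556021 m^3. 1 mm = 0.001 m, so 0.6867 mm = 0.6867 * 0.001 = 0.0006867 m. Combine: 1.0556021 m^3 / 0.0006867 m = 1537.21 m^2. 1 hectare = 10000 m^2, so 1537.21 m^2 = 1537.21 / 10000 = 0.153721 hectare ≈ 0.1537 hectare (4 s.f.). Final answer: 0.1537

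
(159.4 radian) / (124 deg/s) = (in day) 159.4 radian = 159.4 rad. 1 deg/s = 0.017453293 rad/s, so 124 deg/s = 124 * 0.017453293 = 2.1642083 rad/s. Combine: 159.4 rad / 2.1642083 rad/s = 73.6528 s. 1 day = 86400 s, so 73.6528 s = 73.6528 / 86400 = 0.00085246297 day ≈ 0.0008525 day (4 s.f.). Final answer: 0.0008525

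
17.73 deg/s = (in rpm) 1 deg/s = 0.017453293 rad/s, so 17.73 deg/s = 17.73 * 0.017453293 = 0.30944688 rad/s. 1 rpm = 0.10471976 rad/s, so 0.30944688 rad/s = 0.30944688 / 0.10471976 = 2.955 rpm. Final answer: 2.955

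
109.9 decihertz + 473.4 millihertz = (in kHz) 0.01146. Check: 1 decihertz = 0.1 Hz, so 109.9 decihertz = 109.9 * 0.1 = 10.99 Hz. 1 millihertz = 0.001 Hz, so 473.4 millihertz = 473.4 * 0.001 = 0.4734 Hz. Sum: 10.99 + 0.4734 = 11.4634 Hz. 1 kHz = 1000 Hz, so 11.4634 Hz = 11.4634 / 1000 = 0.0114634 kHz ≈ 0.01146 kHz (4 s.f.).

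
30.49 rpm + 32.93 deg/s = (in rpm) 35.98. Check: 1 rpm = 0.10471976 rad/s, so 30.49 rpm = 30.49 * 0.10471976 = 3.1929053 rad/s. 1 deg/s = 0.017453293 rad/s, so 32.93 deg/s = 32.93 * 0.017453293 = 0.57473692 rad/s. Sum: 3.1929053 + 0.57473692 = 3.7676423 rad/s. 1 rpm = 0.10471976 rad/s, so 3.7676423 rad/s = 3.7676423 / 0.10471976 = 35.978333 rpm ≈ 35.98 rpm (4 s.f.).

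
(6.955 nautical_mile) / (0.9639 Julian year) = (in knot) 0.0008231. Check: 1 nautical_mile = 1852 m, so 6.955 nautical_mile = 6.955 * 1852 = 12880.66 m. 1 Julian year = 31557600 s, so 0.9639 Julian year = 0.9639 * 31557600 = 30418371 s. Combine: 12880.66 m / 30418371 s = 0.00042345003 m/s. 1 knot = 0.51444444 m/s, so 0.00042345003 m/s = 0.00042345003 / 0.51444444 = 0.00082312101 knot ≈ 0.0008231 knot (4 s.f.).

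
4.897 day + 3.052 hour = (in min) 7235. Check: 1 day = 86400 s, so 4.897 day = 4.897 * 86400 = 423100.8 s. 1 hour = 3600 s, so 3.052 hour = 3.052 * 3600 = 10987.2 s. Sum: 423100.8 + 10987.2 = 434088 s. 1 min = 60 s, so 434088 s = 434088 / 60 = 7234.8 min ≈ 7235 min (4 s.f.).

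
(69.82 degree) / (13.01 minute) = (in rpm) 1 degree = 0.017453293 rad, so 69.82 degree = 69.82 * 0.017453293 = 1.2185889 rad. 1 minute = 60 s, so 13.01 minute = 13.01 * 60 = 780.6 s. Combine: 1.2185889 rad / 780.6 s = 0.0015610926 rad/s. 1 rpm = 0.10471976 rad/s, so 0.0015610926 rad/s = 0.0015610926 / 0.10471976 = 0.014907336 rpm ≈ 0.01491 rpm (4 s.f.). Final answer: 0.01491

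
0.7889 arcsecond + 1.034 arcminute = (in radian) 1 arcsecond = 4.8481368e-06 rad, so 0.7889 arcsecond = 0.7889 * 4.8481368e-06 = 3.8246951e-06 rad. 1 arcminute = 0.00029088821 rad, so 1.034 arcminute = 1.034 * 0.00029088821 = 0.00030077841 rad. Sum: 3.8246951e-06 + 0.00030077841 = 0.0003046031 rad. 0.0003046031 rad = 0.0003046031 radian ≈ 0.0003046 radian (4 s.f.). Final answer: 0.0003046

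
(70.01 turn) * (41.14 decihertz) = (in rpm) 1 turn = 6.2831853 rad, so 70.01 turn = 70.01 * 6.2831853 = 439.8858 rad. 1 decihertz = 0.1 Hz, so 41.14 decihertz = 41.14 * 0.1 = 4.114 Hz. Combine: 439.8858 rad * 4.114 Hz = 1809.6902 rad/s. 1 rpm = 0.10471976 rad/s, so 1809.6902 rad/s = 1809.6902 / 0.10471976 = 17281.268 rpm ≈ 1.728e+04 rpm (4 s.f.). Final answer: 1.728e+04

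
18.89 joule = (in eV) 18.89 joule = 18.89 J. 1 eV = 1.6021766e-19 J, so 18.89 J = 18.89 / 1.6021766e-19 = 1.1790211e+20 eV ≈ 1.179e+20 eV (4 s.f.). Final answer: 1.179e+20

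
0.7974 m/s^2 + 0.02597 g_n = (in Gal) 105.2. Check: 0.7974 m/s^2 is already in m/s^2. 1 g_n = 9.80665 m/s^2, so 0.02597 g_n = 0.02597 * 9.80665 = 0.2546787 m/s^2. Sum: 0.7974 + 0.2546787 = 1.0520787 m/s^2. 1 Gal = 0.01 m/s^2, so 1.0520787 m/s^2 = 1.0520787 / 0.01 = 105.20787 Gal ≈ 105.2 Gal (4 s.f.).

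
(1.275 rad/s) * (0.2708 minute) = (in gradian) 1319. Check: 1.275 rad/s is already in rad/s. 1 minute = 60 s, so 0.2708 minute = 0.2708 * 60 = 16.248 s. Combine: 1.275 rad/s * 16.248 s = 20.7162 rad. 1 gradian = 0.015707963 rad, so 20.7162 rad = 20.7162 / 0.015707963 = 1318.8343 gradian ≈ 1319 gradian (4 s.f.).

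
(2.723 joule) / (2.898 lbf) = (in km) 0.0002112. Check: 2.723 joule = 2.723 J. 1 lbf = 4.4482216 N, so 2.898 lbf = 2.898 * 4.4482216 = 12.890946 N. Combine: 2.723 J / 12.890946 N = 0.21123352 m. 1 km = 1000 m, so 0.21123352 m = 0.21123352 / 1000 = 0.00021123352 km ≈ 0.0002112 km (4 s.f.).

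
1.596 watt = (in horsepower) 0.00214. Check: 1.596 watt = 1.596 W. 1 horsepower = 745.69987 W, so 1.596 W = 1.596 / 745.69987 = 0.0021402713 horsepower ≈ 0.00214 horsepower (4 s.f.).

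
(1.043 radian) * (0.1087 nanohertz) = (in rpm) 1.043 radian = 1.043 rad. 1 nanohertz = 1e-09 Hz, so 0.1087 nanohertz = 0.1087 * 1e-09 = 1.087e-10 Hz. Combine: 1.043 rad * 1.087e-10 Hz = 1.133741e-10 rad/s. 1 rpm = 0.10471976 rad/s, so 1.133741e-10 rad/s = 1.133741e-10 / 0.10471976 = 1.0826429e-09 rpm ≈ 1.083e-09 rpm (4 s.f.). Final answer: 1.083e-09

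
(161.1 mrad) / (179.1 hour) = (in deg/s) 1.432e-05. Check: 1 mrad = 0.001 rad, so 161.1 mrad = 161.1 * 0.001 = 0.1611 rad. 1 hour = 3600 s, so 179.1 hour = 179.1 * 3600 = 644760 s. Combine: 0.1611 rad / 644760 s = 2.4986041e-07 rad/s. 1 deg/s = 0.017453293 rad/s, so 2.4986041e-07 rad/s = 2.4986041e-07 / 0.017453293 = 1.4315947e-05 deg/s ≈ 1.432e-05 deg/s (4 s.f.).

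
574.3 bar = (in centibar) 5.743e+04. Check: 1 bar = 100000 Pa, so 574.3 bar = 574.3 * 100000 = 57430000 Pa. 1 centibar = 1000 Pa, so 57430000 Pa = 57430000 / 1000 = 57430 centibar ≈ 5.743e+04 centibar (4 s.f.).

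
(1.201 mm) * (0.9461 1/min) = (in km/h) 6.818e-05. Check: 1 mm = 0.001 m, so 1.201 mm = 1.201 * 0.001 = 0.001201 m. 1 1/min = 0.016666667 Hz, so 0.9461 1/min = 0.9461 * 0.016666667 = 0.015768333 Hz. Combine: 0.001201 m * 0.015768333 Hz = 1.8937768e-05 m/s. 1 km/h = 0.27777778 m/s, so 1.8937768e-05 m/s = 1.8937768e-05 / 0.27777778 = 6.8175966e-05 km/h ≈ 6.818e-05 km/h (4 s.f.).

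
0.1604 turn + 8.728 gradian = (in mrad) 1 turn = 6.2831853 rad, so 0.1604 turn = 0.1604 * 6.2831853 = 1.0078229 rad. 1 gradian = 0.015707963 rad, so 8.728 gradian = 8.728 * 0.015707963 = 0.1370991 rad. Sum: 1.0078229 + 0.1370991 = 1.144922 rad. 1 mrad = 0.001 rad, so 1.144922 rad = 1.144922 / 0.001 = 1144.922 mrad ≈ 1145 mrad (4 s.f.). Final answer: 1145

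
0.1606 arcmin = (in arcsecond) 1 arcmin = 0.00029088821 rad, so 0.1606 arcmin = 0.1606 * 0.00029088821 = 4.6716646e-05 rad. 1 arcsecond = 4.8481368e-06 rad, so 4.6716646e-05 rad = 4.6716646e-05 / 4.8481368e-06 = 9.636 arcsecond. Final answer: 9.636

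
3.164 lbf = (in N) 1 lbf = 4.4482216 N, so 3.164 lbf = 3.164 * 4.4482216 = 14.074173 N. Result: 14.074173 N ≈ 14.07 N (4 s.f.). Final answer: 14.07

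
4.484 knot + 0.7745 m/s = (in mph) 6.893. Check: 1 knot = 0.51444444 m/s, so 4.484 knot = 4.484 * 0.51444444 = 2.3067689 m/s. 0.7745 m/s is already in m/s. Sum: 2.3067689 + 0.7745 = 3.0812689 m/s. 1 mph = 0.44704 m/s, so 3.0812689 m/s = 3.0812689 / 0.44704 = 6.8926022 mph ≈ 6.893 mph (4 s.f.).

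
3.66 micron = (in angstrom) 1 micron = 1e-06 m, so 3.66 micron = 3.66 * 1e-06 = 3.66e-06 m. 1 angstrom = 1e-10 m, so 3.66e-06 m = 3.66e-06 / 1e-10 = 36600 angstrom ≈ 3.66e+04 angstrom (4 s.f.). Final answer: 3.66e+04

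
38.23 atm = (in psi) 561.8. Check: 1 atm = 101325 Pa, so 38.23 atm = 38.23 * 101325 = 3873654.7 Pa. 1 psi = 6894.7573 Pa, so 3873654.7 Pa = 3873654.7 / 6894.7573 = 561.82612 psi ≈ 561.8 psi (4 s.f.).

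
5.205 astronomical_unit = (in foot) 1 astronomical_unit = 1.4959787e+11 m, so 5.205 astronomical_unit = 5.205 * 1.4959787e+11 = 7.7865692e+11 m. 1 foot = 0.3048 m, so 7.7865692e+11 m = 7.7865692e+11 / 0.3048 = 2.5546487e+12 foot ≈ 2.555e+12 foot (4 s.f.). Final answer: 2.555e+12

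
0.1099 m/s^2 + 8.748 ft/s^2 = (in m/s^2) 2.776. Check: 0.1099 m/s^2 is already in m/s^2. 1 ft/s^2 = 0.3048 m/s^2, so 8.748 ft/s^2 = 8.748 * 0.3048 = 2.6663904 m/s^2. Sum: 0.1099 + 2.6663904 = 2.7762904 m/s^2. Result: 2.7762904 m/s^2 ≈ 2.776 m/s^2 (4 s.f.).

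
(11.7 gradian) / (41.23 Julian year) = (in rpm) 1 gradian = 0.015707963 rad, so 11.7 gradian = 11.7 * 0.015707963 = 0.18378317 rad. 1 Julian year = 31557600 s, so 41.23 Julian year = 41.23 * 31557600 = 1.3011198e+09 s. Combine: 0.18378317 rad / 1.3011198e+09 s = 1.4124999e-10 rad/s. 1 rpm = 0.10471976 rad/s, so 1.4124999e-10 rad/s = 1.4124999e-10 / 0.10471976 = 1.3488381e-09 rpm ≈ 1.349e-09 rpm (4 s.f.). Final answer: 1.349e-09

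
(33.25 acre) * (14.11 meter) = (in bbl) 1 acre = 4046.8564 m^2, so 33.25 acre = 33.25 * 4046.8564 = 134557.98 m^2. 14.11 meter = 14.11 m. Combine: 134557.98 m^2 * 14.11 m = 1898613 m^3. 1 bbl = 0.15898729 m^3, so 1898613 m^3 = 1898613 / 0.15898729 = 11941917 bbl ≈ 1.194e+07 bbl (4 s.f.). Final answer: 1.194e+07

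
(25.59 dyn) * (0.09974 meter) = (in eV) 1 dyn = 1e-05 N, so 25.59 dyn = 25.59 * 1e-05 = 0.0002559 N. 0.09974 meter = 0.09974 m. Combine: 0.0002559 N * 0.09974 m = 2.5523466e-05 J. 1 eV = 1.6021766e-19 J, so 2.5523466e-05 J = 2.5523466e-05 / 1.6021766e-19 = 1.5930494e+14 eV ≈ 1.593e+14 eV (4 s.f.). Final answer: 1.593e+14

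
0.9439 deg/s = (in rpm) 0.1573. Check: 1 deg/s = 0.017453293 rad/s, so 0.9439 deg/s = 0.9439 * 0.017453293 = 0.016474163 rad/s. 1 rpm = 0.10471976 rad/s, so 0.016474163 rad/s = 0.016474163 / 0.10471976 = 0.15731667 rpm ≈ 0.1573 rpm (4 s.f.).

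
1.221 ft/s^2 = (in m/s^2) 0.3722. Check: 1 ft/s^2 = 0.3048 m/s^2, so 1.221 ft/s^2 = 1.221 * 0.3048 = 0.3721608 m/s^2. Result: 0.3721608 m/s^2 ≈ 0.3722 m/s^2 (4 s.f.).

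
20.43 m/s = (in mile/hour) 45.7. Check: 1 mile/hour = 0.44704 m/s, so 20.43 m/s = 20.43 / 0.44704 = 45.700608 mile/hour ≈ 45.7 mile/hour (4 s.f.).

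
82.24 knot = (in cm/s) 4231. Check: 1 knot = 0.51444444 m/s, so 82.24 knot = 82.24 * 0.51444444 = 42.307911 m/s. 1 cm/s = 0.01 m/s, so 42.307911 m/s = 42.307911 / 0.01 = 4230.7911 cm/s ≈ 4231 cm/s (4 s.f.).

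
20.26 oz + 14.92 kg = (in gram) 1 oz = 0.028349523 kg, so 20.26 oz = 20.26 * 0.028349523 = 0.57436134 kg. 14.92 kg is already in kg. Sum: 0.57436134 + 14.92 = 15.494361 kg. 1 gram = 0.001 kg, so 15.494361 kg = 15.494361 / 0.001 = 15494.361 gram ≈ 1.549e+04 gram (4 s.f.). Final answer: 1.549e+04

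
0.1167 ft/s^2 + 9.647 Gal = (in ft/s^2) 1 ft/s^2 = 0.3048 m/s^2, so 0.1167 ft/s^2 = 0.1167 * 0.3048 = 0.03557016 m/s^2. 1 Gal = 0.01 m/s^2, so 9.647 Gal = 9.647 * 0.01 = 0.09647 m/s^2. Sum: 0.03557016 + 0.09647 = 0.13204016 m/s^2. 1 ft/s^2 = 0.3048 m/s^2, so 0.13204016 m/s^2 = 0.13204016 / 0.3048 = 0.43320262 ft/s^2 ≈ 0.4332 ft/s^2 (4 s.f.). Final answer: 0.4332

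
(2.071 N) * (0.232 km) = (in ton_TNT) 2.071 N is already in N. 1 km = 1000 m, so 0.232 km = 0.232 * 1000 = 232 m. Combine: 2.071 N * 232 m = 480.472 J. 1 ton_TNT = 4.184e+09 J, so 480.472 J = 480.472 / 4.184e+09 = 1.1483556e-07 ton_TNT ≈ 1.148e-07 ton_TNT (4 s.f.). Final answer: 1.148e-07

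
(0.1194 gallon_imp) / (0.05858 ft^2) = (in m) 1 gallon_imp = 0.00454609 m^3, so 0.1194 gallon_imp = 0.1194 * 0.00454609 = 0.00054280315 m^3. 1 ft^2 = 0.09290304 m^2, so 0.05858 ft^2 = 0.05858 * 0.09290304 = 0.0054422601 m^2. Combine: 0.00054280315 m^3 / 0.0054422601 m^2 = 0.099738553 m. Result: 0.099738553 m ≈ 0.09974 m (4 s.f.). Final answer: 0.09974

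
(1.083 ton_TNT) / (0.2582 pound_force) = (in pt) 1 ton_TNT = 4.184e+09 J, so 1.083 ton_TNT = 1.083 * 4.184e+09 = 4.531272e+09 J. 1 pound_force = 4.4482216 N, so 0.2582 pound_force = 0.2582 * 4.4482216 = 1.1485308 N. Combine: 4.531272e+09 J / 1.1485308 N = 3.9452768e+09 m. 1 pt = 0.00035277778 m, so 3.9452768e+09 m = 3.9452768e+09 / 0.00035277778 = 1.1183462e+13 pt ≈ 1.118e+13 pt (4 s.f.). Final answer: 1.118e+13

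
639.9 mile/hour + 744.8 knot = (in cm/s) 6.692e+04. Check: 1 mile/hour = 0.44704 m/s, so 639.9 mile/hour = 639.9 * 0.44704 = 286.0609 m/s. 1 knot = 0.51444444 m/s, so 744.8 knot = 744.8 * 0.51444444 = 383.15822 m/s. Sum: 286.0609 + 383.15822 = 669.21912 m/s. 1 cm/s = 0.01 m/s, so 669.21912 m/s = 669.21912 / 0.01 = 66921.912 cm/s ≈ 6.692e+04 cm/s (4 s.f.).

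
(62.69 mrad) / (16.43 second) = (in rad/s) 1 mrad = 0.001 rad, so 62.69 mrad = 62.69 * 0.001 = 0.06269 rad. 16.43 second = 16.43 s. Combine: 0.06269 rad / 16.43 s = 0.0038155813 rad/s. Result: 0.0038155813 rad/s ≈ 0.003816 rad/s (4 s.f.). Final answer: 0.003816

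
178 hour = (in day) 1 hour = 3600 s, so 178 hour = 178 * 3600 = 640800 s. 1 day = 86400 s, so 640800 s = 640800 / 86400 = 7.4166667 day ≈ 7.417 day (4 s.f.). Final answer: 7.417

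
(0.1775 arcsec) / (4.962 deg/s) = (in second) 1 arcsec = 4.8481368e-06 rad, so 0.1775 arcsec = 0.1775 * 4.8481368e-06 = 8.6054428e-07 rad. 1 deg/s = 0.017453293 rad/s, so 4.962 deg/s = 4.962 * 0.017453293 = 0.086603237 rad/s. Combine: 8.6054428e-07 rad / 0.086603237 rad/s = 9.9366295e-06 s. 9.9366295e-06 s = 9.9366295e-06 second ≈ 9.937e-06 second (4 s.f.). Final answer: 9.937e-06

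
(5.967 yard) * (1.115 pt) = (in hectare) 1 yard = 0.9144 m, so 5.967 yard = 5.967 * 0.9144 = 5.4562248 m. 1 pt = 0.00035277778 m, so 1.115 pt = 1.115 * 0.00035277778 = 0.00039334722 m. Combine: 5.4562248 m * 0.00039334722 m = 0.0021461909 m^2. 1 hectare = 10000 m^2, so 0.0021461909 m^2 = 0.0021461909 / 10000 = 2.1461909e-07 hectare ≈ 2.146e-07 hectare (4 s.f.). Final answer: 2.146e-07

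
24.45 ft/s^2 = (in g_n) 1 ft/s^2 = 0.3048 m/s^2, so 24.45 ft/s^2 = 24.45 * 0.3048 = 7.45236 m/s^2. 1 g_n = 9.80665 m/s^2, so 7.45236 m/s^2 = 7.45236 / 9.80665 = 0.75992923 g_n ≈ 0.7599 g_n (4 s.f.). Final answer: 0.7599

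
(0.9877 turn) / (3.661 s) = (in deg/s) 1 turn = 6.2831853 rad, so 0.9877 turn = 0.9877 * 6.2831853 = 6.2059021 rad. 3.661 s is already in s. Combine: 6.2059021 rad / 3.661 s = 1.6951385 rad/s. 1 deg/s = 0.017453293 rad/s, so 1.6951385 rad/s = 1.6951385 / 0.017453293 = 97.124283 deg/s ≈ 97.12 deg/s (4 s.f.). Final answer: 97.12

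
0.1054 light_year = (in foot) 3.272e+15. Check: 1 light_year = 9.4607305e+15 m, so 0.1054 light_year = 0.1054 * 9.4607305e+15 = 9.9716099e+14 m. 1 foot = 0.3048 m, so 9.9716099e+14 m = 9.9716099e+14 / 0.3048 = 3.2715256e+15 foot ≈ 3.272e+15 foot (4 s.f.).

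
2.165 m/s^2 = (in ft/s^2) 7.103. Check: 1 ft/s^2 = 0.3048 m/s^2, so 2.165 m/s^2 = 2.165 / 0.3048 = 7.1030184 ft/s^2 ≈ 7.103 ft/s^2 (4 s.f.).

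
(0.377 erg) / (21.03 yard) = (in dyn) 0.000196. Check: 1 erg = 1e-07 J, so 0.377 erg = 0.377 * 1e-07 = 3.77e-08 J. 1 yard = 0.9144 m, so 21.03 yard = 21.03 * 0.9144 = 19.229832 m. Combine: 3.77e-08 J / 19.229832 m = 1.9604955e-09 N. 1 dyn = 1e-05 N, so 1.9604955e-09 N = 1.9604955e-09 / 1e-05 = 0.00019604955 dyn ≈ 0.000196 dyn (4 s.f.).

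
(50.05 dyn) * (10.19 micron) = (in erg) 1 dyn = 1e-05 N, so 50.05 dyn = 50.05 * 1e-05 = 0.0005005 N. 1 micron = 1e-06 m, so 10.19 micron = 10.19 * 1e-06 = 1.019e-05 m. Combine: 0.0005005 N * 1.019e-05 m = 5.100095e-09 J. 1 erg = 1e-07 J, so 5.100095e-09 J = 5.100095e-09 / 1e-07 = 0.05100095 erg ≈ 0.051 erg (4 s.f.). Final answer: 0.051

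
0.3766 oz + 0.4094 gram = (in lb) 0.02444. Check: 1 oz = 0.028349523 kg, so 0.3766 oz = 0.3766 * 0.028349523 = 0.01067643 kg. 1 gram = 0.001 kg, so 0.4094 gram = 0.4094 * 0.001 = 0.0004094 kg. Sum: 0.01067643 + 0.0004094 = 0.01108583 kg. 1 lb = 0.45359237 kg, so 0.01108583 kg = 0.01108583 / 0.45359237 = 0.024440073 lb ≈ 0.02444 lb (4 s.f.).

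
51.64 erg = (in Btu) 4.895e-09. Check: 1 erg = 1e-07 J, so 51.64 erg = 51.64 * 1e-07 = 5.164e-06 J. 1 Btu = 1055.0559 J, so 5.164e-06 J = 5.164e-06 / 1055.0559 = 4.8945276e-09 Btu ≈ 4.895e-09 Btu (4 s.f.).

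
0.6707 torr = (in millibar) 0.8942. Check: 1 torr = 133.32237 Pa, so 0.6707 torr = 0.6707 * 133.32237 = 89.419312 Pa. 1 millibar = 100 Pa, so 89.419312 Pa = 89.419312 / 100 = 0.89419312 millibar ≈ 0.8942 millibar (4 s.f.).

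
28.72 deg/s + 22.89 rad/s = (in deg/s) 1340. Check: 1 deg/s = 0.017453293 rad/s, so 28.72 deg/s = 28.72 * 0.017453293 = 0.50125856 rad/s. 22.89 rad/s is already in rad/s. Sum: 0.50125856 + 22.89 = 23.391259 rad/s. 1 deg/s = 0.017453293 rad/s, so 23.391259 rad/s = 23.391259 / 0.017453293 = 1340.2204 deg/s ≈ 1340 deg/s (4 s.f.).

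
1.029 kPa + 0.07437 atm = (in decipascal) 1 kPa = 1000 Pa, so 1.029 kPa = 1.029 * 1000 = 1029 Pa. 1 atm = 101325 Pa, so 0.07437 atm = 0.07437 * 101325 = 7535.5403 Pa. Sum: 1029 + 7535.5403 = 8564.5403 Pa. 1 decipascal = 0.1 Pa, so 8564.5403 Pa = 8564.5403 / 0.1 = 85645.403 decipascal ≈ 8.565e+04 decipascal (4 s.f.). Final answer: 8.565e+04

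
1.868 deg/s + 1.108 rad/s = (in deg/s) 1 deg/s = 0.017453293 rad/s, so 1.868 deg/s = 1.868 * 0.017453293 = 0.03260275 rad/s. 1.108 rad/s is already in rad/s. Sum: 0.03260275 + 1.108 = 1.1406028 rad/s. 1 deg/s = 0.017453293 rad/s, so 1.1406028 rad/s = 1.1406028 / 0.017453293 = 65.351724 deg/s ≈ 65.35 deg/s (4 s.f.). Final answer: 65.35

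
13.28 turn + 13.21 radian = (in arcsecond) 1 turn = 6.2831853 rad, so 13.28 turn = 13.28 * 6.2831853 = 83.440701 rad. 13.21 radian = 13.21 rad. Sum: 83.440701 + 13.21 = 96.650701 rad. 1 arcsecond = 4.8481368e-06 rad, so 96.650701 rad = 96.650701 / 4.8481368e-06 = 19935638 arcsecond ≈ 1.994e+07 arcsecond (4 s.f.). Final answer: 1.994e+07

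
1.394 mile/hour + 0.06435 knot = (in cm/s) 1 mile/hour = 0.44704 m/s, so 1.394 mile/hour = 1.394 * 0.44704 = 0.62317376 m/s. 1 knot = 0.51444444 m/s, so 0.06435 knot = 0.06435 * 0.51444444 = 0.0331045 m/s. Sum: 0.62317376 + 0.0331045 = 0.65627826 m/s. 1 cm/s = 0.01 m/s, so 0.65627826 m/s = 0.65627826 / 0.01 = 65.627826 cm/s ≈ 65.63 cm/s (4 s.f.). Final answer: 65.63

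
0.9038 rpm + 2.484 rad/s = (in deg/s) 147.7. Check: 1 rpm = 0.10471976 rad/s, so 0.9038 rpm = 0.9038 * 0.10471976 = 0.094645715 rad/s. 2.484 rad/s is already in rad/s. Sum: 0.094645715 + 2.484 = 2.5786457 rad/s. 1 deg/s = 0.017453293 rad/s, so 2.5786457 rad/s = 2.5786457 / 0.017453293 = 147.74552 deg/s ≈ 147.7 deg/s (4 s.f.).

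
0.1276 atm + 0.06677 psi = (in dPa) 1.339e+05. Check: 1 atm = 101325 Pa, so 0.1276 atm = 0.1276 * 101325 = 12929.07 Pa. 1 psi = 6894.7573 Pa, so 0.06677 psi = 0.06677 * 6894.7573 = 460.36294 Pa. Sum: 12929.07 + 460.36294 = 13389.433 Pa. 1 dPa = 0.1 Pa, so 13389.433 Pa = 13389.433 / 0.1 = 133894.33 dPa ≈ 1.339e+05 dPa (4 s.f.).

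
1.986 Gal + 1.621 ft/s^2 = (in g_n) 0.05241. Check: 1 Gal = 0.01 m/s^2, so 1.986 Gal = 1.986 * 0.01 = 0.01986 m/s^2. 1 ft/s^2 = 0.3048 m/s^2, so 1.621 ft/s^2 = 1.621 * 0.3048 = 0.4940808 m/s^2. Sum: 0.01986 + 0.4940808 = 0.5139408 m/s^2. 1 g_n = 9.80665 m/s^2, so 0.5139408 m/s^2 = 0.5139408 / 9.80665 = 0.052407377 g_n ≈ 0.05241 g_n (4 s.f.).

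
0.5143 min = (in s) 30.86. Check: 1 min = 60 s, so 0.5143 min = 0.5143 * 60 = 30.858 s. Result: 30.858 s ≈ 30.86 s (4 s.f.).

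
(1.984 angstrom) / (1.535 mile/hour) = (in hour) 8.031e-14. Check: 1 angstrom = 1e-10 m, so 1.984 angstrom = 1.984 * 1e-10 = 1.984e-10 m. 1 mile/hour = 0.44704 m/s, so 1.535 mile/hour = 1.535 * 0.44704 = 0.6862064 m/s. Combine: 1.984e-10 m / 0.6862064 m/s = 2.8912584e-10 s. 1 hour = 3600 s, so 2.8912584e-10 s = 2.8912584e-10 / 3600 = 8.0312733e-14 hour ≈ 8.031e-14 hour (4 s.f.).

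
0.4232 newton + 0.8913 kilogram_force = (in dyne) 9.164e+05. Check: 0.4232 newton = 0.4232 N. 1 kilogram_force = 9.80665 N, so 0.8913 kilogram_force = 0.8913 * 9.80665 = 8.7406671 N. Sum: 0.4232 + 8.7406671 = 9.1638671 N. 1 dyne = 1e-05 N, so 9.1638671 N = 9.1638671 / 1e-05 = 916386.71 dyne ≈ 9.164e+05 dyne (4 s.f.).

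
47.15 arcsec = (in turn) 1 arcsec = 4.8481368e-06 rad, so 47.15 arcsec = 47.15 * 4.8481368e-06 = 0.00022858965 rad. 1 turn = 6.2831853 rad, so 0.00022858965 rad = 0.00022858965 / 6.2831853 = 3.6381173e-05 turn ≈ 3.638e-05 turn (4 s.f.). Final answer: 3.638e-05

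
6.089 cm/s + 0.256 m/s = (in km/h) 1.141. Check: 1 cm/s = 0.01 m/s, so 6.089 cm/s = 6.089 * 0.01 = 0.06089 m/s. 0.256 m/s is already in m/s. Sum: 0.06089 + 0.256 = 0.31689 m/s. 1 km/h = 0.27777778 m/s, so 0.31689 m/s = 0.31689 / 0.27777778 = 1.140804 km/h ≈ 1.141 km/h (4 s.f.).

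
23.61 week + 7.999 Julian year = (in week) 441. Check: 1 week = 604800 s, so 23.61 week = 23.61 * 604800 = 14279328 s. 1 Julian year = 31557600 s, so 7.999 Julian year = 7.999 * 31557600 = 2.5242924e+08 s. Sum: 14279328 + 2.5242924e+08 = 2.6670857e+08 s. 1 week = 604800 s, so 2.6670857e+08 s = 2.6670857e+08 / 604800 = 440.98639 week ≈ 441 week (4 s.f.).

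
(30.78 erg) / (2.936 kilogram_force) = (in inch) 1 erg = 1e-07 J, so 30.78 erg = 30.78 * 1e-07 = 3.078e-06 J. 1 kilogram_force = 9.80665 N, so 2.936 kilogram_force = 2.936 * 9.80665 = 28.792324 N. Combine: 3.078e-06 J / 28.792324 N = 1.0690349e-07 m. 1 inch = 0.0254 m, so 1.0690349e-07 m = 1.0690349e-07 / 0.0254 = 4.2087989e-06 inch ≈ 4.209e-06 inch (4 s.f.). Final answer: 4.209e-06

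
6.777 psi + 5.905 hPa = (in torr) 354.9. Check: 1 psi = 6894.7573 Pa, so 6.777 psi = 6.777 * 6894.7573 = 46725.77 Pa. 1 hPa = 100 Pa, so 5.905 hPa = 5.905 * 100 = 590.5 Pa. Sum: 46725.77 + 590.5 = 47316.27 Pa. 1 torr = 133.32237 Pa, so 47316.27 Pa = 47316.27 / 133.32237 = 354.90121 torr ≈ 354.9 torr (4 s.f.).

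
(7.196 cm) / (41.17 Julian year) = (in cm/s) 5.539e-09. Check: 1 cm = 0.01 m, so 7.196 cm = 7.196 * 0.01 = 0.07196 m. 1 Julian year = 31557600 s, so 41.17 Julian year = 41.17 * 31557600 = 1.2992264e+09 s. Combine: 0.07196 m / 1.2992264e+09 s = 5.5386806e-11 m/s. 1 cm/s = 0.01 m/s, so 5.5386806e-11 m/s = 5.5386806e-11 / 0.01 = 5.5386806e-09 cm/s ≈ 5.539e-09 cm/s (4 s.f.).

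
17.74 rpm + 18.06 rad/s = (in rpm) 1 rpm = 0.10471976 rad/s, so 17.74 rpm = 17.74 * 0.10471976 = 1.8577285 rad/s. 18.06 rad/s is already in rad/s. Sum: 1.8577285 + 18.06 = 19.917728 rad/s. 1 rpm = 0.10471976 rad/s, so 19.917728 rad/s = 19.917728 / 0.10471976 = 190.2003 rpm ≈ 190.2 rpm (4 s.f.). Final answer: 190.2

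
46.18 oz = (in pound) 2.886. Check: 1 oz = 0.028349523 kg, so 46.18 oz = 46.18 * 0.028349523 = 1.309181 kg. 1 pound = 0.45359237 kg, so 1.309181 kg = 1.309181 / 0.45359237 = 2.88625 pound ≈ 2.886 pound (4 s.f.).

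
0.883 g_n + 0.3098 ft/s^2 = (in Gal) 875.4. Check: 1 g_n = 9.80665 m/s^2, so 0.883 g_n = 0.883 * 9.80665 = 8.6592719 m/s^2. 1 ft/s^2 = 0.3048 m/s^2, so 0.3098 ft/s^2 = 0.3098 * 0.3048 = 0.09442704 m/s^2. Sum: 8.6592719 + 0.09442704 = 8.753699 m/s^2. 1 Gal = 0.01 m/s^2, so 8.753699 m/s^2 = 8.753699 / 0.01 = 875.3699 Gal ≈ 875.4 Gal (4 s.f.).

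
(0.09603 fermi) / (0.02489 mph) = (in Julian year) 2.735e-22. Check: 1 fermi = 1e-15 m, so 0.09603 fermi = 0.09603 * 1e-15 = 9.603e-17 m. 1 mph = 0.44704 m/s, so 0.02489 mph = 0.02489 * 0.44704 = 0.011126826 m/s. Combine: 9.603e-17 m / 0.011126826 m/s = 8.6304939e-15 s. 1 Julian year = 31557600 s, so 8.6304939e-15 s = 8.6304939e-15 / 31557600 = 2.7348385e-22 Julian year ≈ 2.735e-22 Julian year (4 s.f.).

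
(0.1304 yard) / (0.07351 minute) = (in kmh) 1 yard = 0.9144 m, so 0.1304 yard = 0.1304 * 0.9144 = 0.11923776 m. 1 minute = 60 s, so 0.07351 minute = 0.07351 * 60 = 4.4106 s. Combine: 0.11923776 m / 4.4106 s = 0.027034363 m/s. 1 kmh = 0.27777778 m/s, so 0.027034363 m/s = 0.027034363 / 0.27777778 = 0.097323706 kmh ≈ 0.09732 kmh (4 s.f.). Final answer: 0.09732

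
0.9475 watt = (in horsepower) 0.001271. Check: 0.9475 watt = 0.9475 W. 1 horsepower = 745.69987 W, so 0.9475 W = 0.9475 / 745.69987 = 0.0012706184 horsepower ≈ 0.001271 horsepower (4 s.f.).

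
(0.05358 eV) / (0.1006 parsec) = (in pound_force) 6.217e-37. Check: 1 eV = 1.6021766e-19 J, so 0.05358 eV = 0.05358 * 1.6021766e-19 = 8.5844624e-21 J. 1 parsec = 3.0856776e+16 m, so 0.1006 parsec = 0.1006 * 3.0856776e+16 = 3.1041916e+15 m. Combine: 8.5844624e-21 J / 3.1041916e+15 m = 2.7654421e-36 N. 1 pound_force = 4.4482216 N, so 2.7654421e-36 N = 2.7654421e-36 / 4.4482216 = 6.2169613e-37 pound_force ≈ 6.217e-37 pound_force (4 s.f.).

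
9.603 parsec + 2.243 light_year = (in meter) 3.175e+17. Check: 1 parsec = 3.0856776e+16 m, so 9.603 parsec = 9.603 * 3.0856776e+16 = 2.9631762e+17 m. 1 light_year = 9.4607305e+15 m, so 2.243 light_year = 2.243 * 9.4607305e+15 = 2.1220418e+16 m. Sum: 2.9631762e+17 + 2.1220418e+16 = 3.1753804e+17 m. 3.1753804e+17 m = 3.1753804e+17 meter ≈ 3.175e+17 meter (4 s.f.).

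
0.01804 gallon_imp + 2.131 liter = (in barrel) 1 gallon_imp = 0.00454609 m^3, so 0.01804 gallon_imp = 0.01804 * 0.00454609 = 8.2011464e-05 m^3. 1 liter = 0.001 m^3, so 2.131 liter = 2.131 * 0.001 = 0.002131 m^3. Sum: 8.2011464e-05 + 0.002131 = 0.0022130115 m^3. 1 barrel = 0.15898729 m^3, so 0.0022130115 m^3 = 0.0022130115 / 0.15898729 = 0.013919423 barrel ≈ 0.01392 barrel (4 s.f.). Final answer: 0.01392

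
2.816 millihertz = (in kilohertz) 2.816e-06. Check: 1 millihertz = 0.001 Hz, so 2.816 millihertz = 2.816 * 0.001 = 0.002816 Hz. 1 kilohertz = 1000 Hz, so 0.002816 Hz = 0.002816 / 1000 = 2.816e-06 kilohertz.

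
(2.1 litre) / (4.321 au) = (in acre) 8.028e-19. Check: 1 litre = 0.001 m^3, so 2.1 litre = 2.1 * 0.001 = 0.0021 m^3. 1 au = 1.4959787e+11 m, so 4.321 au = 4.321 * 1.4959787e+11 = 6.464124e+11 m. Combine: 0.0021 m^3 / 6.464124e+11 m = 3.2487001e-15 m^2. 1 acre = 4046.8564 m^2, so 3.2487001e-15 m^2 = 3.2487001e-15 / 4046.8564 = 8.0277127e-19 acre ≈ 8.028e-19 acre (4 s.f.).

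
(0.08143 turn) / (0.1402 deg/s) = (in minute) 1 turn = 6.2831853 rad, so 0.08143 turn = 0.08143 * 6.2831853 = 0.51163978 rad. 1 deg/s = 0.017453293 rad/s, so 0.1402 deg/s = 0.1402 * 0.017453293 = 0.0024469516 rad/s. Combine: 0.51163978 rad / 0.0024469516 rad/s = 209.09272 s. 1 minute = 60 s, so 209.09272 s = 209.09272 / 60 = 3.4848787 minute ≈ 3.485 minute (4 s.f.). Final answer: 3.485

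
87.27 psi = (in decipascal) 1 psi = 6894.7573 Pa, so 87.27 psi = 87.27 * 6894.7573 = 601705.47 Pa. 1 decipascal = 0.1 Pa, so 601705.47 Pa = 601705.47 / 0.1 = 6017054.7 decipascal ≈ 6.017e+06 decipascal (4 s.f.). Final answer: 6.017e+06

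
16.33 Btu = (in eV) 1.075e+23. Check: 1 Btu = 1055.0559 J, so 16.33 Btu = 16.33 * 1055.0559 = 17229.062 J. 1 eV = 1.6021766e-19 J, so 17229.062 J = 17229.062 / 1.6021766e-19 = 1.0753535e+23 eV ≈ 1.075e+23 eV (4 s.f.).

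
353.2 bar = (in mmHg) 1 bar = 100000 Pa, so 353.2 bar = 353.2 * 100000 = 35320000 Pa. 1 mmHg = 133.32237 Pa, so 35320000 Pa = 35320000 / 133.32237 = 264921.79 mmHg ≈ 2.649e+05 mmHg (4 s.f.). Final answer: 2.649e+05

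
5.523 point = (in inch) 0.07671. Check: 1 point = 0.00035277778 m, so 5.523 point = 5.523 * 0.00035277778 = 0.0019483917 m. 1 inch = 0.0254 m, so 0.0019483917 m = 0.0019483917 / 0.0254 = 0.076708333 inch ≈ 0.07671 inch (4 s.f.).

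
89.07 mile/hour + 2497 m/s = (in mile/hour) 5675. Check: 1 mile/hour = 0.44704 m/s, so 89.07 mile/hour = 89.07 * 0.44704 = 39.817853 m/s. 2497 m/s is already in m/s. Sum: 39.817853 + 2497 = 2536.8179 m/s. 1 mile/hour = 0.44704 m/s, so 2536.8179 m/s = 2536.8179 / 0.44704 = 5674.6999 mile/hour ≈ 5675 mile/hour (4 s.f.).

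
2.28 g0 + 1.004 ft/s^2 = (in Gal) 2267. Check: 1 g0 = 9.80665 m/s^2, so 2.28 g0 = 2.28 * 9.80665 = 22.359162 m/s^2. 1 ft/s^2 = 0.3048 m/s^2, so 1.004 ft/s^2 = 1.004 * 0.3048 = 0.3060192 m/s^2. Sum: 22.359162 + 0.3060192 = 22.665181 m/s^2. 1 Gal = 0.01 m/s^2, so 22.665181 m/s^2 = 22.665181 / 0.01 = 2266.5181 Gal ≈ 2267 Gal (4 s.f.).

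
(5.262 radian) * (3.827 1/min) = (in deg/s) 19.23. Check: 5.262 radian = 5.262 rad. 1 1/min = 0.016666667 Hz, so 3.827 1/min = 3.827 * 0.016666667 = 0.063783333 Hz. Combine: 5.262 rad * 0.063783333 Hz = 0.3356279 rad/s. 1 deg/s = 0.017453293 rad/s, so 0.3356279 rad/s = 0.3356279 / 0.017453293 = 19.230062 deg/s ≈ 19.23 deg/s (4 s.f.).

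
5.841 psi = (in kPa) 40.27. Check: 1 psi = 6894.7573 Pa, so 5.841 psi = 5.841 * 6894.7573 = 40272.277 Pa. 1 kPa = 1000 Pa, so 40272.277 Pa = 40272.277 / 1000 = 40.272277 kPa ≈ 40.27 kPa (4 s.f.).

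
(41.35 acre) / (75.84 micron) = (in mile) 1 acre = 4046.8564 m^2, so 41.35 acre = 41.35 * 4046.8564 = 167337.51 m^2. 1 micron = 1e-06 m, so 75.84 micron = 75.84 * 1e-06 = 7.584e-05 m. Combine: 167337.51 m^2 / 7.584e-05 m = 2.2064545e+09 m. 1 mile = 1609.344 m, so 2.2064545e+09 m = 2.2064545e+09 / 1609.344 = 1371027.3 mile ≈ 1.371e+06 mile (4 s.f.). Final answer: 1.371e+06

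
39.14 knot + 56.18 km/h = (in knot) 1 knot = 0.51444444 m/s, so 39.14 knot = 39.14 * 0.51444444 = 20.135356 m/s. 1 km/h = 0.27777778 m/s, so 56.18 km/h = 56.18 * 0.27777778 = 15.605556 m/s. Sum: 20.135356 + 15.605556 = 35.740911 m/s. 1 knot = 0.51444444 m/s, so 35.740911 m/s = 35.740911 / 0.51444444 = 69.474773 knot ≈ 69.47 knot (4 s.f.). Final answer: 69.47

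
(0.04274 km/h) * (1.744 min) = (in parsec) 4.026e-17. Check: 1 km/h = 0.27777778 m/s, so 0.04274 km/h = 0.04274 * 0.27777778 = 0.011872222 m/s. 1 min = 60 s, so 1.744 min = 1.744 * 60 = 104.64 s. Combine: 0.011872222 m/s * 104.64 s = 1.2423093 m. 1 parsec = 3.0856776e+16 m, so 1.2423093 m = 1.2423093 / 3.0856776e+16 = 4.0260504e-17 parsec ≈ 4.026e-17 parsec (4 s.f.).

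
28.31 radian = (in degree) 1622. Check: 28.31 radian = 28.31 rad. 1 degree = 0.017453293 rad, so 28.31 rad = 28.31 / 0.017453293 = 1622.0435 degree ≈ 1622 degree (4 s.f.).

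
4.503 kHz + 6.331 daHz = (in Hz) 1 kHz = 1000 Hz, so 4.503 kHz = 4.503 * 1000 = 4503 Hz. 1 daHz = 10 Hz, so 6.331 daHz = 6.331 * 10 = 63.31 Hz. Sum: 4503 + 63.31 = 4566.31 Hz. Result: 4566.31 Hz ≈ 4566 Hz (4 s.f.). Final answer: 4566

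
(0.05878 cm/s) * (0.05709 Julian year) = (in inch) 1 cm/s = 0.01 m/s, so 0.05878 cm/s = 0.05878 * 0.01 = 0.0005878 m/s. 1 Julian year = 31557600 s, so 0.05709 Julian year = 0.05709 * 31557600 = 1801623.4 s. Combine: 0.0005878 m/s * 1801623.4 s = 1058.9942 m. 1 inch = 0.0254 m, so 1058.9942 m = 1058.9942 / 0.0254 = 41692.686 inch ≈ 4.169e+04 inch (4 s.f.). Final answer: 4.169e+04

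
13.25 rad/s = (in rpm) 1 rpm = 0.10471976 rad/s, so 13.25 rad/s = 13.25 / 0.10471976 = 126.52818 rpm ≈ 126.5 rpm (4 s.f.). Final answer: 126.5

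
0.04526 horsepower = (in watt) 1 horsepower = 745.69987 W, so 0.04526 horsepower = 0.04526 * 745.69987 = 33.750376 W. 33.750376 W = 33.750376 watt ≈ 33.75 watt (4 s.f.). Final answer: 33.75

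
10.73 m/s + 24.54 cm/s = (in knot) 10.73 m/s is already in m/s. 1 cm/s = 0.01 m/s, so 24.54 cm/s = 24.54 * 0.01 = 0.2454 m/s. Sum: 10.73 + 0.2454 = 10.9754 m/s. 1 knot = 0.51444444 m/s, so 10.9754 m/s = 10.9754 / 0.51444444 = 21.334471 knot ≈ 21.33 knot (4 s.f.). Final answer: 21.33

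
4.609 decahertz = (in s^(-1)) 46.09. Check: 1 decahertz = 10 Hz, so 4.609 decahertz = 4.609 * 10 = 46.09 Hz. 46.09 Hz = 46.09 s^(-1).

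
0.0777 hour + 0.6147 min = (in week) 1 hour = 3600 s, so 0.0777 hour = 0.0777 * 3600 = 279.72 s. 1 min = 60 s, so 0.6147 min = 0.6147 * 60 = 36.882 s. Sum: 279.72 + 36.882 = 316.602 s. 1 week = 604800 s, so 316.602 s = 316.602 / 604800 = 0.00052348214 week ≈ 0.0005235 week (4 s.f.). Final answer: 0.0005235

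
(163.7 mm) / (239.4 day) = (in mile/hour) 1.77e-08. Check: 1 mm = 0.001 m, so 163.7 mm = 163.7 * 0.001 = 0.1637 m. 1 day = 86400 s, so 239.4 day = 239.4 * 86400 = 20684160 s. Combine: 0.1637 m / 20684160 s = 7.9142687e-09 m/s. 1 mile/hour = 0.44704 m/s, so 7.9142687e-09 m/s = 7.9142687e-09 / 0.44704 = 1.7703715e-08 mile/hour ≈ 1.77e-08 mile/hour (4 s.f.).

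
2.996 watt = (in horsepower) 0.004018. Check: 2.996 watt = 2.996 W. 1 horsepower = 745.69987 W, so 2.996 W = 2.996 / 745.69987 = 0.0040177022 horsepower ≈ 0.004018 horsepower (4 s.f.).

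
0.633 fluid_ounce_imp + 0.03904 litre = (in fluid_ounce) 1.928. Check: 1 fluid_ounce_imp = 2.8413063e-05 m^3, so 0.633 fluid_ounce_imp = 0.633 * 2.8413063e-05 = 1.7985469e-05 m^3. 1 litre = 0.001 m^3, so 0.03904 litre = 0.03904 * 0.001 = 3.904e-05 m^3. Sum: 1.7985469e-05 + 3.904e-05 = 5.7025469e-05 m^3. 1 fluid_ounce = 2.957353e-05 m^3, so 5.7025469e-05 m^3 = 5.7025469e-05 / 2.957353e-05 = 1.9282605 fluid_ounce ≈ 1.928 fluid_ounce (4 s.f.).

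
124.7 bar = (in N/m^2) 1.247e+07. Check: 1 bar = 100000 Pa, so 124.7 bar = 124.7 * 100000 = 12470000 Pa. 12470000 Pa = 12470000 N/m^2 ≈ 1.247e+07 N/m^2 (4 s.f.).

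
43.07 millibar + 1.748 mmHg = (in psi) 0.6585. Check: 1 millibar = 100 Pa, so 43.07 millibar = 43.07 * 100 = 4307 Pa. 1 mmHg = 133.32237 Pa, so 1.748 mmHg = 1.748 * 133.32237 = 233.0475 Pa. Sum: 4307 + 233.0475 = 4540.0475 Pa. 1 psi = 6894.7573 Pa, so 4540.0475 Pa = 4540.0475 / 6894.7573 = 0.65847822 psi ≈ 0.6585 psi (4 s.f.).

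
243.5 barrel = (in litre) 1 barrel = 0.15898729 m^3, so 243.5 barrel = 243.5 * 0.15898729 = 38.713406 m^3. 1 litre = 0.001 m^3, so 38.713406 m^3 = 38.713406 / 0.001 = 38713.406 litre ≈ 3.871e+04 litre (4 s.f.). Final answer: 3.871e+04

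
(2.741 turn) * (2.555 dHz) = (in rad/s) 1 turn = 6.2831853 rad, so 2.741 turn = 2.741 * 6.2831853 = 17.222211 rad. 1 dHz = 0.1 Hz, so 2.555 dHz = 2.555 * 0.1 = 0.2555 Hz. Combine: 17.222211 rad * 0.2555 Hz = 4.4002749 rad/s. Result: 4.4002749 rad/s ≈ 4.4 rad/s (4 s.f.). Final answer: 4.4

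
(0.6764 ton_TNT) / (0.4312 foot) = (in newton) 2.153e+10. Check: 1 ton_TNT = 4.184e+09 J, so 0.6764 ton_TNT = 0.6764 * 4.184e+09 = 2.8300576e+09 J. 1 foot = 0.3048 m, so 0.4312 foot = 0.4312 * 0.3048 = 0.13142976 m. Combine: 2.8300576e+09 J / 0.13142976 m = 2.1532852e+10 N. 2.1532852e+10 N = 2.1532852e+10 newton ≈ 2.153e+10 newton (4 s.f.).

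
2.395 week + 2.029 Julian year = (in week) 108.3. Check: 1 week = 604800 s, so 2.395 week = 2.395 * 604800 = 1448496 s. 1 Julian year = 31557600 s, so 2.029 Julian year = 2.029 * 31557600 = 64030370 s. Sum: 1448496 + 64030370 = 65478866 s. 1 week = 604800 s, so 65478866 s = 65478866 / 604800 = 108.26532 week ≈ 108.3 week (4 s.f.).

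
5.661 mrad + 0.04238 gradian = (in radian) 1 mrad = 0.001 rad, so 5.661 mrad = 5.661 * 0.001 = 0.005661 rad. 1 gradian = 0.015707963 rad, so 0.04238 gradian = 0.04238 * 0.015707963 = 0.00066570348 rad. Sum: 0.005661 + 0.00066570348 = 0.0063267035 rad. 0.0063267035 rad = 0.0063267035 radian ≈ 0.006327 radian (4 s.f.). Final answer: 0.006327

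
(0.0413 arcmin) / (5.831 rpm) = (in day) 2.277e-10. Check: 1 arcmin = 0.00029088821 rad, so 0.0413 arcmin = 0.0413 * 0.00029088821 = 1.2013683e-05 rad. 1 rpm = 0.10471976 rad/s, so 5.831 rpm = 5.831 * 0.10471976 = 0.61062089 rad/s. Combine: 1.2013683e-05 rad / 0.61062089 rad/s = 1.9674536e-05 s. 1 day = 86400 s, so 1.9674536e-05 s = 1.9674536e-05 / 86400 = 2.2771454e-10 day ≈ 2.277e-10 day (4 s.f.).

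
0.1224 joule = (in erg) 1.224e+06. Check: 0.1224 joule = 0.1224 J. 1 erg = 1e-07 J, so 0.1224 J = 0.1224 / 1e-07 = 1224000 erg ≈ 1.224e+06 erg (4 s.f.).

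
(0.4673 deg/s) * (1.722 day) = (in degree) 6.953e+04. Check: 1 deg/s = 0.017453293 rad/s, so 0.4673 deg/s = 0.4673 * 0.017453293 = 0.0081559236 rad/s. 1 day = 86400 s, so 1.722 day = 1.722 * 86400 = 148780.8 s. Combine: 0.0081559236 rad/s * 148780.8 s = 1213.4448 rad. 1 degree = 0.017453293 rad, so 1213.4448 rad = 1213.4448 / 0.017453293 = 69525.268 degree ≈ 6.953e+04 degree (4 s.f.).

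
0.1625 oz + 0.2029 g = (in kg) 0.00481. Check: 1 oz = 0.028349523 kg, so 0.1625 oz = 0.1625 * 0.028349523 = 0.0046067975 kg. 1 g = 0.001 kg, so 0.2029 g = 0.2029 * 0.001 = 0.0002029 kg. Sum: 0.0046067975 + 0.0002029 = 0.0048096975 kg. Result: 0.0048096975 kg ≈ 0.00481 kg (4 s.f.).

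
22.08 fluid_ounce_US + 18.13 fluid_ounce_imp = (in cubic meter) 1 fluid_ounce_US = 2.957353e-05 m^3, so 22.08 fluid_ounce_US = 22.08 * 2.957353e-05 = 0.00065298353 m^3. 1 fluid_ounce_imp = 2.8413063e-05 m^3, so 18.13 fluid_ounce_imp = 18.13 * 2.8413063e-05 = 0.00051512882 m^3. Sum: 0.00065298353 + 0.00051512882 = 0.0011681124 m^3. 0.0011681124 m^3 = 0.0011681124 cubic meter ≈ 0.001168 cubic meter (4 s.f.). Final answer: 0.001168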